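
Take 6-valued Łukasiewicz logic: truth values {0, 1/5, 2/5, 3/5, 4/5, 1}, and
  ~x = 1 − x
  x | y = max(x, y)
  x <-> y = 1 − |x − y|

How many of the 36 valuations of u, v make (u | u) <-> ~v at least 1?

value 1: 6 assignments (counts)
value 4/5: 10 assignments
value 3/5: 8 assignments
value 2/5: 6 assignments
value 1/5: 4 assignments
value 0: 2 assignments
So 6 of the 36 assignments meet the threshold.

6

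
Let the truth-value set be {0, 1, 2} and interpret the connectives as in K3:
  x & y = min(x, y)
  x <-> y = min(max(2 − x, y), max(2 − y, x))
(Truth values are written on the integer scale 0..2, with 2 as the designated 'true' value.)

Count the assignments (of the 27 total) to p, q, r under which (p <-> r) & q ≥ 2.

2

value 2: 2 assignments (counts)
value 1: 12 assignments
value 0: 13 assignments
So 2 of the 27 assignments meet the threshold.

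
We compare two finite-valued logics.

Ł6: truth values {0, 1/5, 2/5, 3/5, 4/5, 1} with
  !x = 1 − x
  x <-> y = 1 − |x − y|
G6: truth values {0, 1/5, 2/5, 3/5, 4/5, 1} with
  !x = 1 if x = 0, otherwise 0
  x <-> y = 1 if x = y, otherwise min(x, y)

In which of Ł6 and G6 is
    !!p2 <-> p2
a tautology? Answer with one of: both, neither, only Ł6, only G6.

In Ł6: every assignment gives 1 — tautology.
In G6: at p2 = 1/5 the value is 1/5 — not a tautology.

only Ł6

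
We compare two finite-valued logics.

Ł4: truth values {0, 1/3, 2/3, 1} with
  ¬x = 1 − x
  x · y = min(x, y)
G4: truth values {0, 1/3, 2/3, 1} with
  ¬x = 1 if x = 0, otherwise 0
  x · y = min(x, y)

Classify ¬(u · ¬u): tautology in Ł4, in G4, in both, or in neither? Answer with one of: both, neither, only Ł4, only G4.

only G4

In Ł4: at u = 1/3 the value is 2/3 — not a tautology.
In G4: every assignment gives 1 — tautology.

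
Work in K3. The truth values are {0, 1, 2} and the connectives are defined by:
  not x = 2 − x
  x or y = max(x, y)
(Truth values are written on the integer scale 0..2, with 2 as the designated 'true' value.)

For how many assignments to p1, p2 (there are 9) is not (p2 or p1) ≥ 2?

1

p1 = 0, p2 = 0 ↦ 2  ≥
p1 = 0, p2 = 1 ↦ 1  <
p1 = 0, p2 = 2 ↦ 0  <
p1 = 1, p2 = 0 ↦ 1  <
p1 = 1, p2 = 1 ↦ 1  <
p1 = 1, p2 = 2 ↦ 0  <
p1 = 2, p2 = 0 ↦ 0  <
p1 = 2, p2 = 1 ↦ 0  <
p1 = 2, p2 = 2 ↦ 0  <
So 1 of the 9 assignments meets the threshold.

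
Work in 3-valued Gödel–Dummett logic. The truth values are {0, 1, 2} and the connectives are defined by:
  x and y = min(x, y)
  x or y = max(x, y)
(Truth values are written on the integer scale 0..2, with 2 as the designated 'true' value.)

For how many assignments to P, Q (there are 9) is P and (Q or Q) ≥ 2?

1

P = 0, Q = 0 ↦ 0  <
P = 0, Q = 1 ↦ 0  <
P = 0, Q = 2 ↦ 0  <
P = 1, Q = 0 ↦ 0  <
P = 1, Q = 1 ↦ 1  <
P = 1, Q = 2 ↦ 1  <
P = 2, Q = 0 ↦ 0  <
P = 2, Q = 1 ↦ 1  <
P = 2, Q = 2 ↦ 2  ≥
So 1 of the 9 assignments meets the threshold.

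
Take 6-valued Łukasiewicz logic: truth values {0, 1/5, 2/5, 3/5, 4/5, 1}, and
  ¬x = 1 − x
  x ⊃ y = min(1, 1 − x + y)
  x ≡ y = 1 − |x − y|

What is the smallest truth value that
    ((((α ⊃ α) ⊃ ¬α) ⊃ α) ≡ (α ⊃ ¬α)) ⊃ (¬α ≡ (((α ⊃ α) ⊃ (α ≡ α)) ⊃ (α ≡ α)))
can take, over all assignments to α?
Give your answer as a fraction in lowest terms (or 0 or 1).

3/5

Take α = 3/5:
α ⊃ α = 3/5 ⊃ 3/5 = 1
¬α = ¬3/5 = 2/5
(α ⊃ α) ⊃ ¬α = 1 ⊃ 2/5 = 2/5
((α ⊃ α) ⊃ ¬α) ⊃ α = 2/5 ⊃ 3/5 = 1
¬α = ¬3/5 = 2/5
α ⊃ ¬α = 3/5 ⊃ 2/5 = 4/5
(((α ⊃ α) ⊃ ¬α) ⊃ α) ≡ (α ⊃ ¬α) = 1 ≡ 4/5 = 4/5
¬α = ¬3/5 = 2/5
α ⊃ α = 3/5 ⊃ 3/5 = 1
α ≡ α = 3/5 ≡ 3/5 = 1
(α ⊃ α) ⊃ (α ≡ α) = 1 ⊃ 1 = 1
α ≡ α = 3/5 ≡ 3/5 = 1
((α ⊃ α) ⊃ (α ≡ α)) ⊃ (α ≡ α) = 1 ⊃ 1 = 1
¬α ≡ (((α ⊃ α) ⊃ (α ≡ α)) ⊃ (α ≡ α)) = 2/5 ≡ 1 = 2/5
((((α ⊃ α) ⊃ ¬α) ⊃ α) ≡ (α ⊃ ¬α)) ⊃ (¬α ≡ (((α ⊃ α) ⊃ (α ≡ α)) ⊃ (α ≡ α))) = 4/5 ⊃ 2/5 = 3/5
No assignment yields a value below 3/5, so this is the minimum.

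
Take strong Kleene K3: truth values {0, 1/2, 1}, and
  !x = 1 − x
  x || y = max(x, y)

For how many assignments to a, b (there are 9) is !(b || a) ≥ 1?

1

a = 0, b = 0 ↦ 1  ≥
a = 0, b = 1/2 ↦ 1/2  <
a = 0, b = 1 ↦ 0  <
a = 1/2, b = 0 ↦ 1/2  <
a = 1/2, b = 1/2 ↦ 1/2  <
a = 1/2, b = 1 ↦ 0  <
a = 1, b = 0 ↦ 0  <
a = 1, b = 1/2 ↦ 0  <
a = 1, b = 1 ↦ 0  <
So 1 of the 9 assignments meets the threshold.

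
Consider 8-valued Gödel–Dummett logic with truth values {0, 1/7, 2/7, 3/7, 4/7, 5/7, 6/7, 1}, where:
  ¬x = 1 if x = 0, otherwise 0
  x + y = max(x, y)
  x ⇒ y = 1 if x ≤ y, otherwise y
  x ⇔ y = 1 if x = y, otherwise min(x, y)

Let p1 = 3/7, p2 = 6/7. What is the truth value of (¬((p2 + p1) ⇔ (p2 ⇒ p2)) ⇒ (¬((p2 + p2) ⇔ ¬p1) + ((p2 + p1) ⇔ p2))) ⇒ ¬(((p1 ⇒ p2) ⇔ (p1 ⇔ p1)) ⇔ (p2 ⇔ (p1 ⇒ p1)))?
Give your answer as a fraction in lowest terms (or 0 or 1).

0

p2 + p1 = 6/7 + 3/7 = 6/7
p2 ⇒ p2 = 6/7 ⇒ 6/7 = 1
(p2 + p1) ⇔ (p2 ⇒ p2) = 6/7 ⇔ 1 = 6/7
¬((p2 + p1) ⇔ (p2 ⇒ p2)) = ¬6/7 = 0
p2 + p2 = 6/7 + 6/7 = 6/7
¬p1 = ¬3/7 = 0
(p2 + p2) ⇔ ¬p1 = 6/7 ⇔ 0 = 0
¬((p2 + p2) ⇔ ¬p1) = ¬0 = 1
p2 + p1 = 6/7 + 3/7 = 6/7
(p2 + p1) ⇔ p2 = 6/7 ⇔ 6/7 = 1
¬((p2 + p2) ⇔ ¬p1) + ((p2 + p1) ⇔ p2) = 1 + 1 = 1
¬((p2 + p1) ⇔ (p2 ⇒ p2)) ⇒ (¬((p2 + p2) ⇔ ¬p1) + ((p2 + p1) ⇔ p2)) = 0 ⇒ 1 = 1
p1 ⇒ p2 = 3/7 ⇒ 6/7 = 1
p1 ⇔ p1 = 3/7 ⇔ 3/7 = 1
(p1 ⇒ p2) ⇔ (p1 ⇔ p1) = 1 ⇔ 1 = 1
p1 ⇒ p1 = 3/7 ⇒ 3/7 = 1
p2 ⇔ (p1 ⇒ p1) = 6/7 ⇔ 1 = 6/7
((p1 ⇒ p2) ⇔ (p1 ⇔ p1)) ⇔ (p2 ⇔ (p1 ⇒ p1)) = 1 ⇔ 6/7 = 6/7
¬(((p1 ⇒ p2) ⇔ (p1 ⇔ p1)) ⇔ (p2 ⇔ (p1 ⇒ p1))) = ¬6/7 = 0
(¬((p2 + p1) ⇔ (p2 ⇒ p2)) ⇒ (¬((p2 + p2) ⇔ ¬p1) + ((p2 + p1) ⇔ p2))) ⇒ ¬(((p1 ⇒ p2) ⇔ (p1 ⇔ p1)) ⇔ (p2 ⇔ (p1 ⇒ p1))) = 1 ⇒ 0 = 0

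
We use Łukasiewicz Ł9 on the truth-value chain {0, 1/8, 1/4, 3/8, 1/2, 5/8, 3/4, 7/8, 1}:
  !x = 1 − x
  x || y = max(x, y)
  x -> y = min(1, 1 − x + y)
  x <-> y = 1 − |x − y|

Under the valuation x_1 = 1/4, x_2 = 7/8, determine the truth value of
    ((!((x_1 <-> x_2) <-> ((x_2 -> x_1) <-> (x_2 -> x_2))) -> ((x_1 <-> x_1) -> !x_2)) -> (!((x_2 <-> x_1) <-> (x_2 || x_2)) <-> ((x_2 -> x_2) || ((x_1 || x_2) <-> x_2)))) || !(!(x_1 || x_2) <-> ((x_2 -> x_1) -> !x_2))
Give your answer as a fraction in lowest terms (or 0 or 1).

x_1 <-> x_2 = 1/4 <-> 7/8 = 3/8
x_2 -> x_1 = 7/8 -> 1/4 = 3/8
x_2 -> x_2 = 7/8 -> 7/8 = 1
(x_2 -> x_1) <-> (x_2 -> x_2) = 3/8 <-> 1 = 3/8
(x_1 <-> x_2) <-> ((x_2 -> x_1) <-> (x_2 -> x_2)) = 3/8 <-> 3/8 = 1
!((x_1 <-> x_2) <-> ((x_2 -> x_1) <-> (x_2 -> x_2))) = !1 = 0
x_1 <-> x_1 = 1/4 <-> 1/4 = 1
!x_2 = !7/8 = 1/8
(x_1 <-> x_1) -> !x_2 = 1 -> 1/8 = 1/8
!((x_1 <-> x_2) <-> ((x_2 -> x_1) <-> (x_2 -> x_2))) -> ((x_1 <-> x_1) -> !x_2) = 0 -> 1/8 = 1
x_2 <-> x_1 = 7/8 <-> 1/4 = 3/8
x_2 || x_2 = 7/8 || 7/8 = 7/8
(x_2 <-> x_1) <-> (x_2 || x_2) = 3/8 <-> 7/8 = 1/2
!((x_2 <-> x_1) <-> (x_2 || x_2)) = !1/2 = 1/2
x_2 -> x_2 = 7/8 -> 7/8 = 1
x_1 || x_2 = 1/4 || 7/8 = 7/8
(x_1 || x_2) <-> x_2 = 7/8 <-> 7/8 = 1
(x_2 -> x_2) || ((x_1 || x_2) <-> x_2) = 1 || 1 = 1
!((x_2 <-> x_1) <-> (x_2 || x_2)) <-> ((x_2 -> x_2) || ((x_1 || x_2) <-> x_2)) = 1/2 <-> 1 = 1/2
(!((x_1 <-> x_2) <-> ((x_2 -> x_1) <-> (x_2 -> x_2))) -> ((x_1 <-> x_1) -> !x_2)) -> (!((x_2 <-> x_1) <-> (x_2 || x_2)) <-> ((x_2 -> x_2) || ((x_1 || x_2) <-> x_2))) = 1 -> 1/2 = 1/2
x_1 || x_2 = 1/4 || 7/8 = 7/8
!(x_1 || x_2) = !7/8 = 1/8
x_2 -> x_1 = 7/8 -> 1/4 = 3/8
!x_2 = !7/8 = 1/8
(x_2 -> x_1) -> !x_2 = 3/8 -> 1/8 = 3/4
!(x_1 || x_2) <-> ((x_2 -> x_1) -> !x_2) = 1/8 <-> 3/4 = 3/8
!(!(x_1 || x_2) <-> ((x_2 -> x_1) -> !x_2)) = !3/8 = 5/8
((!((x_1 <-> x_2) <-> ((x_2 -> x_1) <-> (x_2 -> x_2))) -> ((x_1 <-> x_1) -> !x_2)) -> (!((x_2 <-> x_1) <-> (x_2 || x_2)) <-> ((x_2 -> x_2) || ((x_1 || x_2) <-> x_2)))) || !(!(x_1 || x_2) <-> ((x_2 -> x_1) -> !x_2)) = 1/2 || 5/8 = 5/8

5/8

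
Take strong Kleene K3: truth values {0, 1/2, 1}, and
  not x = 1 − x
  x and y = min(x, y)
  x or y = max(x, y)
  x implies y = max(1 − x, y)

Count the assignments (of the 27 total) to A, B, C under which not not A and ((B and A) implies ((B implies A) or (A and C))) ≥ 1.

9

value 1: 9 assignments (counts)
value 1/2: 9 assignments
value 0: 9 assignments
So 9 of the 27 assignments meet the threshold.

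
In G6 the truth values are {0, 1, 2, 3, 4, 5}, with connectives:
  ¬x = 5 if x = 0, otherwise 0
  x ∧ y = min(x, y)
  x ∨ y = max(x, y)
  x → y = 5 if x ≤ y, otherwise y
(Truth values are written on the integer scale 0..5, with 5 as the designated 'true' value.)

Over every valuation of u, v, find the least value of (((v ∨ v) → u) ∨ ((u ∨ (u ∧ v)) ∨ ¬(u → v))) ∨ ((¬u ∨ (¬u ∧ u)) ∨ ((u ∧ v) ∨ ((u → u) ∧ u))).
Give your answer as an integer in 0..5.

1

Take u = 1, v = 2:
v ∨ v = 2 ∨ 2 = 2
(v ∨ v) → u = 2 → 1 = 1
u ∧ v = 1 ∧ 2 = 1
u ∨ (u ∧ v) = 1 ∨ 1 = 1
u → v = 1 → 2 = 5
¬(u → v) = ¬5 = 0
(u ∨ (u ∧ v)) ∨ ¬(u → v) = 1 ∨ 0 = 1
((v ∨ v) → u) ∨ ((u ∨ (u ∧ v)) ∨ ¬(u → v)) = 1 ∨ 1 = 1
¬u = ¬1 = 0
¬u = ¬1 = 0
¬u ∧ u = 0 ∧ 1 = 0
¬u ∨ (¬u ∧ u) = 0 ∨ 0 = 0
u ∧ v = 1 ∧ 2 = 1
u → u = 1 → 1 = 5
(u → u) ∧ u = 5 ∧ 1 = 1
(u ∧ v) ∨ ((u → u) ∧ u) = 1 ∨ 1 = 1
(¬u ∨ (¬u ∧ u)) ∨ ((u ∧ v) ∨ ((u → u) ∧ u)) = 0 ∨ 1 = 1
(((v ∨ v) → u) ∨ ((u ∨ (u ∧ v)) ∨ ¬(u → v))) ∨ ((¬u ∨ (¬u ∧ u)) ∨ ((u ∧ v) ∨ ((u → u) ∧ u))) = 1 ∨ 1 = 1
No assignment yields a value below 1, so this is the minimum.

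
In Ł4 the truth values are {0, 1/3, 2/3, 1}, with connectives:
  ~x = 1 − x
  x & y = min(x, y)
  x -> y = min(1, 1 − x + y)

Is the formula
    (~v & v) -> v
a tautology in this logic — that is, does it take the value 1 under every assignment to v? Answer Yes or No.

v = 0 ↦ 1
v = 1/3 ↦ 1
v = 2/3 ↦ 1
v = 1 ↦ 1
Every assignment gives a value ≥ 1.

Yes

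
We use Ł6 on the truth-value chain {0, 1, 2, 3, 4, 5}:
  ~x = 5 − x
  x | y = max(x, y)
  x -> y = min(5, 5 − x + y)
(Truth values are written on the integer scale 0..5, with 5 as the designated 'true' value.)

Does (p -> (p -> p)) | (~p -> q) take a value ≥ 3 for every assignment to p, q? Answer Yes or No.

At p = 0, q = 1, for instance:
p -> p = 0 -> 0 = 5
p -> (p -> p) = 0 -> 5 = 5
~p = ~0 = 5
~p -> q = 5 -> 1 = 1
(p -> (p -> p)) | (~p -> q) = 5 | 1 = 5
and checking the remaining 35 assignments likewise gives ≥ 3 in every case.

Yes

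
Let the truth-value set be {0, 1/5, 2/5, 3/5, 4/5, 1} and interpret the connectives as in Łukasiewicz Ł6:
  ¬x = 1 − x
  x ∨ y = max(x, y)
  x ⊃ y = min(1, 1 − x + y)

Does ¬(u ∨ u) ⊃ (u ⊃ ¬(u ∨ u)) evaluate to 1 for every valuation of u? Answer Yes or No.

u = 0 ↦ 1
u = 1/5 ↦ 1
u = 2/5 ↦ 1
u = 3/5 ↦ 1
u = 4/5 ↦ 1
u = 1 ↦ 1
Every assignment gives a value ≥ 1.

Yes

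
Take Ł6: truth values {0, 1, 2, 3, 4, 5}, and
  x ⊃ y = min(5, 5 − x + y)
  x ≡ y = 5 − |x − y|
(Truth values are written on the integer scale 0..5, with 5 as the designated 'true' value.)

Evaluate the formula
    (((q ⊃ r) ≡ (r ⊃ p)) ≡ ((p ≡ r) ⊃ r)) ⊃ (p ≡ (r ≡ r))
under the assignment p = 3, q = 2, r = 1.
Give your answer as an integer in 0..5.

q ⊃ r = 2 ⊃ 1 = 4
r ⊃ p = 1 ⊃ 3 = 5
(q ⊃ r) ≡ (r ⊃ p) = 4 ≡ 5 = 4
p ≡ r = 3 ≡ 1 = 3
(p ≡ r) ⊃ r = 3 ⊃ 1 = 3
((q ⊃ r) ≡ (r ⊃ p)) ≡ ((p ≡ r) ⊃ r) = 4 ≡ 3 = 4
r ≡ r = 1 ≡ 1 = 5
p ≡ (r ≡ r) = 3 ≡ 5 = 3
(((q ⊃ r) ≡ (r ⊃ p)) ≡ ((p ≡ r) ⊃ r)) ⊃ (p ≡ (r ≡ r)) = 4 ⊃ 3 = 4

4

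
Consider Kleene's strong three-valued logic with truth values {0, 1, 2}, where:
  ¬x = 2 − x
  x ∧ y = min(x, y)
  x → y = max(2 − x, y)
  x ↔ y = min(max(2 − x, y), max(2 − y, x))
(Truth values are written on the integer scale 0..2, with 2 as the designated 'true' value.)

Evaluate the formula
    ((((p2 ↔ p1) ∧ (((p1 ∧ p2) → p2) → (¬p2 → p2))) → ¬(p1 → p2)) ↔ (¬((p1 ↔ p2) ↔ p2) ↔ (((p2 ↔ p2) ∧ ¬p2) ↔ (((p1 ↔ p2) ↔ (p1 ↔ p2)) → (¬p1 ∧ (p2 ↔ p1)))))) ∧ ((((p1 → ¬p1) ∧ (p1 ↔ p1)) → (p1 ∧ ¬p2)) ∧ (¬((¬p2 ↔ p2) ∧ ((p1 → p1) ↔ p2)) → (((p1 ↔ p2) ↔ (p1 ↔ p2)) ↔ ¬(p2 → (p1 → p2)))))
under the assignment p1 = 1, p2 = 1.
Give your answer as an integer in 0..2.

1

p2 ↔ p1 = 1 ↔ 1 = 1
p1 ∧ p2 = 1 ∧ 1 = 1
(p1 ∧ p2) → p2 = 1 → 1 = 1
¬p2 = ¬1 = 1
¬p2 → p2 = 1 → 1 = 1
((p1 ∧ p2) → p2) → (¬p2 → p2) = 1 → 1 = 1
(p2 ↔ p1) ∧ (((p1 ∧ p2) → p2) → (¬p2 → p2)) = 1 ∧ 1 = 1
p1 → p2 = 1 → 1 = 1
¬(p1 → p2) = ¬1 = 1
((p2 ↔ p1) ∧ (((p1 ∧ p2) → p2) → (¬p2 → p2))) → ¬(p1 → p2) = 1 → 1 = 1
p1 ↔ p2 = 1 ↔ 1 = 1
(p1 ↔ p2) ↔ p2 = 1 ↔ 1 = 1
¬((p1 ↔ p2) ↔ p2) = ¬1 = 1
p2 ↔ p2 = 1 ↔ 1 = 1
¬p2 = ¬1 = 1
(p2 ↔ p2) ∧ ¬p2 = 1 ∧ 1 = 1
p1 ↔ p2 = 1 ↔ 1 = 1
p1 ↔ p2 = 1 ↔ 1 = 1
(p1 ↔ p2) ↔ (p1 ↔ p2) = 1 ↔ 1 = 1
¬p1 = ¬1 = 1
p2 ↔ p1 = 1 ↔ 1 = 1
¬p1 ∧ (p2 ↔ p1) = 1 ∧ 1 = 1
((p1 ↔ p2) ↔ (p1 ↔ p2)) → (¬p1 ∧ (p2 ↔ p1)) = 1 → 1 = 1
((p2 ↔ p2) ∧ ¬p2) ↔ (((p1 ↔ p2) ↔ (p1 ↔ p2)) → (¬p1 ∧ (p2 ↔ p1))) = 1 ↔ 1 = 1
¬((p1 ↔ p2) ↔ p2) ↔ (((p2 ↔ p2) ∧ ¬p2) ↔ (((p1 ↔ p2) ↔ (p1 ↔ p2)) → (¬p1 ∧ (p2 ↔ p1)))) = 1 ↔ 1 = 1
(((p2 ↔ p1) ∧ (((p1 ∧ p2) → p2) → (¬p2 → p2))) → ¬(p1 → p2)) ↔ (¬((p1 ↔ p2) ↔ p2) ↔ (((p2 ↔ p2) ∧ ¬p2) ↔ (((p1 ↔ p2) ↔ (p1 ↔ p2)) → (¬p1 ∧ (p2 ↔ p1))))) = 1 ↔ 1 = 1
¬p1 = ¬1 = 1
p1 → ¬p1 = 1 → 1 = 1
p1 ↔ p1 = 1 ↔ 1 = 1
(p1 → ¬p1) ∧ (p1 ↔ p1) = 1 ∧ 1 = 1
¬p2 = ¬1 = 1
p1 ∧ ¬p2 = 1 ∧ 1 = 1
((p1 → ¬p1) ∧ (p1 ↔ p1)) → (p1 ∧ ¬p2) = 1 → 1 = 1
¬p2 = ¬1 = 1
¬p2 ↔ p2 = 1 ↔ 1 = 1
p1 → p1 = 1 → 1 = 1
(p1 → p1) ↔ p2 = 1 ↔ 1 = 1
(¬p2 ↔ p2) ∧ ((p1 → p1) ↔ p2) = 1 ∧ 1 = 1
¬((¬p2 ↔ p2) ∧ ((p1 → p1) ↔ p2)) = ¬1 = 1
p1 ↔ p2 = 1 ↔ 1 = 1
p1 ↔ p2 = 1 ↔ 1 = 1
(p1 ↔ p2) ↔ (p1 ↔ p2) = 1 ↔ 1 = 1
p1 → p2 = 1 → 1 = 1
p2 → (p1 → p2) = 1 → 1 = 1
¬(p2 → (p1 → p2)) = ¬1 = 1
((p1 ↔ p2) ↔ (p1 ↔ p2)) ↔ ¬(p2 → (p1 → p2)) = 1 ↔ 1 = 1
¬((¬p2 ↔ p2) ∧ ((p1 → p1) ↔ p2)) → (((p1 ↔ p2) ↔ (p1 ↔ p2)) ↔ ¬(p2 → (p1 → p2))) = 1 → 1 = 1
(((p1 → ¬p1) ∧ (p1 ↔ p1)) → (p1 ∧ ¬p2)) ∧ (¬((¬p2 ↔ p2) ∧ ((p1 → p1) ↔ p2)) → (((p1 ↔ p2) ↔ (p1 ↔ p2)) ↔ ¬(p2 → (p1 → p2)))) = 1 ∧ 1 = 1
((((p2 ↔ p1) ∧ (((p1 ∧ p2) → p2) → (¬p2 → p2))) → ¬(p1 → p2)) ↔ (¬((p1 ↔ p2) ↔ p2) ↔ (((p2 ↔ p2) ∧ ¬p2) ↔ (((p1 ↔ p2) ↔ (p1 ↔ p2)) → (¬p1 ∧ (p2 ↔ p1)))))) ∧ ((((p1 → ¬p1) ∧ (p1 ↔ p1)) → (p1 ∧ ¬p2)) ∧ (¬((¬p2 ↔ p2) ∧ ((p1 → p1) ↔ p2)) → (((p1 ↔ p2) ↔ (p1 ↔ p2)) ↔ ¬(p2 → (p1 → p2))))) = 1 ∧ 1 = 1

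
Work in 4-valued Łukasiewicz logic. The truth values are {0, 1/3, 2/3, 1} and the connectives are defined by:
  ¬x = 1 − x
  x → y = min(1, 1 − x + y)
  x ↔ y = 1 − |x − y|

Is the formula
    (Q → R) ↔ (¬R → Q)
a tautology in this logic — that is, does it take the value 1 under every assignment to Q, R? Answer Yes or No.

Counterexample: take Q = 0, R = 0.
Q → R = 0 → 0 = 1
¬R = ¬0 = 1
¬R → Q = 1 → 0 = 0
(Q → R) ↔ (¬R → Q) = 1 ↔ 0 = 0
This gives 0 ≠ 1.

No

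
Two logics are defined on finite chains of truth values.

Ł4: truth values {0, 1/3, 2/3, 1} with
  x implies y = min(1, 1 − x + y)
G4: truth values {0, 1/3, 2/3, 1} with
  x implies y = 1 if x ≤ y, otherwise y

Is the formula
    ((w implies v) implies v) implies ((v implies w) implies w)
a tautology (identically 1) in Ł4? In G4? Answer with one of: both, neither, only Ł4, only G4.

In Ł4: every assignment gives 1 — tautology.
In G4: at v = 0, w = 1/3 the value is 1/3 — not a tautology.

only Ł4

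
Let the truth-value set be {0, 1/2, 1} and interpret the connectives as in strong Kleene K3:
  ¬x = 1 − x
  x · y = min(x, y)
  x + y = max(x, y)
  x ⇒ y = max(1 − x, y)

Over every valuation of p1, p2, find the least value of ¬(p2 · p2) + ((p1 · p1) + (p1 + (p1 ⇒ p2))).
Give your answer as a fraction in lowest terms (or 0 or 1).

1/2

Take p1 = 1/2, p2 = 1/2:
p2 · p2 = 1/2 · 1/2 = 1/2
¬(p2 · p2) = ¬1/2 = 1/2
p1 · p1 = 1/2 · 1/2 = 1/2
p1 ⇒ p2 = 1/2 ⇒ 1/2 = 1/2
p1 + (p1 ⇒ p2) = 1/2 + 1/2 = 1/2
(p1 · p1) + (p1 + (p1 ⇒ p2)) = 1/2 + 1/2 = 1/2
¬(p2 · p2) + ((p1 · p1) + (p1 + (p1 ⇒ p2))) = 1/2 + 1/2 = 1/2
No assignment yields a value below 1/2, so this is the minimum.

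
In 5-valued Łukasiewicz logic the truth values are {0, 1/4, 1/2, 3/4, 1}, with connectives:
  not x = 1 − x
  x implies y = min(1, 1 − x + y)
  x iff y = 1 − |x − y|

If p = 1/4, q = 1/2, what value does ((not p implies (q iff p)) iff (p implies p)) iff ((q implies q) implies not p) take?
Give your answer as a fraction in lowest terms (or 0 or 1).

3/4

not p = not 1/4 = 3/4
q iff p = 1/2 iff 1/4 = 3/4
not p implies (q iff p) = 3/4 implies 3/4 = 1
p implies p = 1/4 implies 1/4 = 1
(not p implies (q iff p)) iff (p implies p) = 1 iff 1 = 1
q implies q = 1/2 implies 1/2 = 1
not p = not 1/4 = 3/4
(q implies q) implies not p = 1 implies 3/4 = 3/4
((not p implies (q iff p)) iff (p implies p)) iff ((q implies q) implies not p) = 1 iff 3/4 = 3/4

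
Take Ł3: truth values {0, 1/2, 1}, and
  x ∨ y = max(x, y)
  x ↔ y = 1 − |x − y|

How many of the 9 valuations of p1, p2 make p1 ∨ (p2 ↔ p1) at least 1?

p1 = 0, p2 = 0 ↦ 1  ≥
p1 = 0, p2 = 1/2 ↦ 1/2  <
p1 = 0, p2 = 1 ↦ 0  <
p1 = 1/2, p2 = 0 ↦ 1/2  <
p1 = 1/2, p2 = 1/2 ↦ 1  ≥
p1 = 1/2, p2 = 1 ↦ 1/2  <
p1 = 1, p2 = 0 ↦ 1  ≥
p1 = 1, p2 = 1/2 ↦ 1  ≥
p1 = 1, p2 = 1 ↦ 1  ≥
So 5 of the 9 assignments meet the threshold.

5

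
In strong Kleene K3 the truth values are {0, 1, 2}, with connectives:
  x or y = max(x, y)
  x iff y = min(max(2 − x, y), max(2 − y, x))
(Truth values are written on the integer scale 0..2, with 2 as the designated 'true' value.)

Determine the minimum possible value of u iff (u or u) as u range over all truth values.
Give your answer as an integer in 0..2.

Take u = 1:
u or u = 1 or 1 = 1
u iff (u or u) = 1 iff 1 = 1
No assignment yields a value below 1, so this is the minimum.

1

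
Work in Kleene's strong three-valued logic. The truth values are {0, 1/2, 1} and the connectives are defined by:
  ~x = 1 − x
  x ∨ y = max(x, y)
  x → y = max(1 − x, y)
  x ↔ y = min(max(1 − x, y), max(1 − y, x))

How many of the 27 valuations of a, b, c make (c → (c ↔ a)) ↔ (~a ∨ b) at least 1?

value 1: 6 assignments (counts)
value 1/2: 16 assignments
value 0: 5 assignments
So 6 of the 27 assignments meet the threshold.

6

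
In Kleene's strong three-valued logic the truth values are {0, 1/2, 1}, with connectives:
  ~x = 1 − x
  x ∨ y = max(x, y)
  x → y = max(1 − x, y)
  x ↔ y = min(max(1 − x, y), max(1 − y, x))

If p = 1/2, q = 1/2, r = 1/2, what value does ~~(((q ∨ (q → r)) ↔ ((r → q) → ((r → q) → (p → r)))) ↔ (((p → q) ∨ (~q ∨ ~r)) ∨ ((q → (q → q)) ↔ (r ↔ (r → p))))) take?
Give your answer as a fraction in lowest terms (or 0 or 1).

q → r = 1/2 → 1/2 = 1/2
q ∨ (q → r) = 1/2 ∨ 1/2 = 1/2
r → q = 1/2 → 1/2 = 1/2
r → q = 1/2 → 1/2 = 1/2
p → r = 1/2 → 1/2 = 1/2
(r → q) → (p → r) = 1/2 → 1/2 = 1/2
(r → q) → ((r → q) → (p → r)) = 1/2 → 1/2 = 1/2
(q ∨ (q → r)) ↔ ((r → q) → ((r → q) → (p → r))) = 1/2 ↔ 1/2 = 1/2
p → q = 1/2 → 1/2 = 1/2
~q = ~1/2 = 1/2
~r = ~1/2 = 1/2
~q ∨ ~r = 1/2 ∨ 1/2 = 1/2
(p → q) ∨ (~q ∨ ~r) = 1/2 ∨ 1/2 = 1/2
q → q = 1/2 → 1/2 = 1/2
q → (q → q) = 1/2 → 1/2 = 1/2
r → p = 1/2 → 1/2 = 1/2
r ↔ (r → p) = 1/2 ↔ 1/2 = 1/2
(q → (q → q)) ↔ (r ↔ (r → p)) = 1/2 ↔ 1/2 = 1/2
((p → q) ∨ (~q ∨ ~r)) ∨ ((q → (q → q)) ↔ (r ↔ (r → p))) = 1/2 ∨ 1/2 = 1/2
((q ∨ (q → r)) ↔ ((r → q) → ((r → q) → (p → r)))) ↔ (((p → q) ∨ (~q ∨ ~r)) ∨ ((q → (q → q)) ↔ (r ↔ (r → p)))) = 1/2 ↔ 1/2 = 1/2
~(((q ∨ (q → r)) ↔ ((r → q) → ((r → q) → (p → r)))) ↔ (((p → q) ∨ (~q ∨ ~r)) ∨ ((q → (q → q)) ↔ (r ↔ (r → p))))) = ~1/2 = 1/2
~~(((q ∨ (q → r)) ↔ ((r → q) → ((r → q) → (p → r)))) ↔ (((p → q) ∨ (~q ∨ ~r)) ∨ ((q → (q → q)) ↔ (r ↔ (r → p))))) = ~1/2 = 1/2

1/2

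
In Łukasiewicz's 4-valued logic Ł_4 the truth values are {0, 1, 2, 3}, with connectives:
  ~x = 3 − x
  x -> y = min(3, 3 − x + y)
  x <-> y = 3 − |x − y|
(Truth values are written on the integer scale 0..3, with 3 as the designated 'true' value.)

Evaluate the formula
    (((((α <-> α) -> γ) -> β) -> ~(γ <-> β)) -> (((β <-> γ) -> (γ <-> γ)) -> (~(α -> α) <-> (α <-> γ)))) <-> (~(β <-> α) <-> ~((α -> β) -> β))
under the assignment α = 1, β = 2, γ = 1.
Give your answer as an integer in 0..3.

2

α <-> α = 1 <-> 1 = 3
(α <-> α) -> γ = 3 -> 1 = 1
((α <-> α) -> γ) -> β = 1 -> 2 = 3
γ <-> β = 1 <-> 2 = 2
~(γ <-> β) = ~2 = 1
(((α <-> α) -> γ) -> β) -> ~(γ <-> β) = 3 -> 1 = 1
β <-> γ = 2 <-> 1 = 2
γ <-> γ = 1 <-> 1 = 3
(β <-> γ) -> (γ <-> γ) = 2 -> 3 = 3
α -> α = 1 -> 1 = 3
~(α -> α) = ~3 = 0
α <-> γ = 1 <-> 1 = 3
~(α -> α) <-> (α <-> γ) = 0 <-> 3 = 0
((β <-> γ) -> (γ <-> γ)) -> (~(α -> α) <-> (α <-> γ)) = 3 -> 0 = 0
((((α <-> α) -> γ) -> β) -> ~(γ <-> β)) -> (((β <-> γ) -> (γ <-> γ)) -> (~(α -> α) <-> (α <-> γ))) = 1 -> 0 = 2
β <-> α = 2 <-> 1 = 2
~(β <-> α) = ~2 = 1
α -> β = 1 -> 2 = 3
(α -> β) -> β = 3 -> 2 = 2
~((α -> β) -> β) = ~2 = 1
~(β <-> α) <-> ~((α -> β) -> β) = 1 <-> 1 = 3
(((((α <-> α) -> γ) -> β) -> ~(γ <-> β)) -> (((β <-> γ) -> (γ <-> γ)) -> (~(α -> α) <-> (α <-> γ)))) <-> (~(β <-> α) <-> ~((α -> β) -> β)) = 2 <-> 3 = 2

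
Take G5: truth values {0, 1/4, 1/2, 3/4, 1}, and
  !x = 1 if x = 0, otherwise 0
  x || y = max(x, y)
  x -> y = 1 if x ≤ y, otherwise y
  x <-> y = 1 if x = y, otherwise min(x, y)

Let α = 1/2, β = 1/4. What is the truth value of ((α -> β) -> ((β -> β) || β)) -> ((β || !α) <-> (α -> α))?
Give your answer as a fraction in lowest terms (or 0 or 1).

1/4

α -> β = 1/2 -> 1/4 = 1/4
β -> β = 1/4 -> 1/4 = 1
(β -> β) || β = 1 || 1/4 = 1
(α -> β) -> ((β -> β) || β) = 1/4 -> 1 = 1
!α = !1/2 = 0
β || !α = 1/4 || 0 = 1/4
α -> α = 1/2 -> 1/2 = 1
(β || !α) <-> (α -> α) = 1/4 <-> 1 = 1/4
((α -> β) -> ((β -> β) || β)) -> ((β || !α) <-> (α -> α)) = 1 -> 1/4 = 1/4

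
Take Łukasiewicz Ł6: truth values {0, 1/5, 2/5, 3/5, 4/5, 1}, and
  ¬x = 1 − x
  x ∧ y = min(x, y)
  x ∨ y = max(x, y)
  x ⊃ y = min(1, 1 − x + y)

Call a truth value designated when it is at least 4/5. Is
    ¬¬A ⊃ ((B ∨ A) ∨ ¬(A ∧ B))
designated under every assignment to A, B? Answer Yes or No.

Yes

At A = 3/5, B = 2/5, for instance:
¬A = ¬3/5 = 2/5
¬¬A = ¬2/5 = 3/5
B ∨ A = 2/5 ∨ 3/5 = 3/5
A ∧ B = 3/5 ∧ 2/5 = 2/5
¬(A ∧ B) = ¬2/5 = 3/5
(B ∨ A) ∨ ¬(A ∧ B) = 3/5 ∨ 3/5 = 3/5
¬¬A ⊃ ((B ∨ A) ∨ ¬(A ∧ B)) = 3/5 ⊃ 3/5 = 1
and checking the remaining 35 assignments likewise gives ≥ 4/5 in every case.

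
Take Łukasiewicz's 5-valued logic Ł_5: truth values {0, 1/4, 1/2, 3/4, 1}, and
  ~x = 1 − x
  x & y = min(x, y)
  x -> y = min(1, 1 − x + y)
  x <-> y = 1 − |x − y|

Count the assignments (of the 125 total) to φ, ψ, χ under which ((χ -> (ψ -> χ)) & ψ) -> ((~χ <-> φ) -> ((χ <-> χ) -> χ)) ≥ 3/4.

114

value 1: 102 assignments (counts)
value 3/4: 12 assignments (counts)
value 1/2: 7 assignments
value 1/4: 3 assignments
value 0: 1 assignment
So 114 of the 125 assignments meet the threshold.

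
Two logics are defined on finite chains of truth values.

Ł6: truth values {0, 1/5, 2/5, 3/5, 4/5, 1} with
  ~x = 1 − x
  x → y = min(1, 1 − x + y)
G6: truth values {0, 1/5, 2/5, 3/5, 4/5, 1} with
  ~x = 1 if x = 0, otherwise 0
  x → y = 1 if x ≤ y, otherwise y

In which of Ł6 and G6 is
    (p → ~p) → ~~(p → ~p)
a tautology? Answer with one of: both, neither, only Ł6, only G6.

In Ł6: every assignment gives 1 — tautology.
In G6: every assignment gives 1 — tautology.

both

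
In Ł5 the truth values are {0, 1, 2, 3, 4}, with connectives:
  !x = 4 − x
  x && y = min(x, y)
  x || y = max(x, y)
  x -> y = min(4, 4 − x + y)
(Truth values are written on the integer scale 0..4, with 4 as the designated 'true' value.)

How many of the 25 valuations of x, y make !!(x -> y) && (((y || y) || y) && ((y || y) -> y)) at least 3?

10

value 4: 5 assignments (counts)
value 3: 5 assignments (counts)
value 2: 5 assignments
value 1: 5 assignments
value 0: 5 assignments
So 10 of the 25 assignments meet the threshold.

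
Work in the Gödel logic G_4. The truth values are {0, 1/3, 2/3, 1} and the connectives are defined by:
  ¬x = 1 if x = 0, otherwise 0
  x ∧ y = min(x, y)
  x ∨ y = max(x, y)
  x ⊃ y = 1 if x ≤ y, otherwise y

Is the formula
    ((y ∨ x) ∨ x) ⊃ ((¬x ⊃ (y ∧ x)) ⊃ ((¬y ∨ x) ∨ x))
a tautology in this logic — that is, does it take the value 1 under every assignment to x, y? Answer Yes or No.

No

Counterexample: take x = 1/3, y = 2/3.
y ∨ x = 2/3 ∨ 1/3 = 2/3
(y ∨ x) ∨ x = 2/3 ∨ 1/3 = 2/3
¬x = ¬1/3 = 0
y ∧ x = 2/3 ∧ 1/3 = 1/3
¬x ⊃ (y ∧ x) = 0 ⊃ 1/3 = 1
¬y = ¬2/3 = 0
¬y ∨ x = 0 ∨ 1/3 = 1/3
(¬y ∨ x) ∨ x = 1/3 ∨ 1/3 = 1/3
(¬x ⊃ (y ∧ x)) ⊃ ((¬y ∨ x) ∨ x) = 1 ⊃ 1/3 = 1/3
((y ∨ x) ∨ x) ⊃ ((¬x ⊃ (y ∧ x)) ⊃ ((¬y ∨ x) ∨ x)) = 2/3 ⊃ 1/3 = 1/3
This gives 1/3 ≠ 1.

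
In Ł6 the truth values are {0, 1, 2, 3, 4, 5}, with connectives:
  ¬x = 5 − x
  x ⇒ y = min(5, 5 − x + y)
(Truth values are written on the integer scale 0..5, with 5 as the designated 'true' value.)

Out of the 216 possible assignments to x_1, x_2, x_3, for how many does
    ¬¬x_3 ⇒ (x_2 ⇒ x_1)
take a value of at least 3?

value 5: 181 assignments (counts)
value 4: 15 assignments (counts)
value 3: 10 assignments (counts)
value 2: 6 assignments
value 1: 3 assignments
value 0: 1 assignment
So 206 of the 216 assignments meet the threshold.

206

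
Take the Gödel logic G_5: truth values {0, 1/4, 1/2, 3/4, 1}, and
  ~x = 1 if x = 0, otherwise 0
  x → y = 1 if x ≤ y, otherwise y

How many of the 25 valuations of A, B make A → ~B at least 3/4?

9

value 1: 9 assignments (counts)
value 0: 16 assignments
So 9 of the 25 assignments meet the threshold.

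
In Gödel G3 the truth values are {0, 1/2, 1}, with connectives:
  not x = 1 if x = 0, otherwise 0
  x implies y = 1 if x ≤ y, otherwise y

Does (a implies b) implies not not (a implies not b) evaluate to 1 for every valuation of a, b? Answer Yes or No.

Counterexample: take a = 1/2, b = 1/2.
a implies b = 1/2 implies 1/2 = 1
not b = not 1/2 = 0
a implies not b = 1/2 implies 0 = 0
not (a implies not b) = not 0 = 1
not not (a implies not b) = not 1 = 0
(a implies b) implies not not (a implies not b) = 1 implies 0 = 0
This gives 0 ≠ 1.

No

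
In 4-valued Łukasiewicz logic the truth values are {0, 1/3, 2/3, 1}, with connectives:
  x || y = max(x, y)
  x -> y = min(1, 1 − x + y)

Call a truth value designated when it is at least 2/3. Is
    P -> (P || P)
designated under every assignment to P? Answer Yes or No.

Yes

P = 0 ↦ 1
P = 1/3 ↦ 1
P = 2/3 ↦ 1
P = 1 ↦ 1
Every assignment gives a value ≥ 2/3.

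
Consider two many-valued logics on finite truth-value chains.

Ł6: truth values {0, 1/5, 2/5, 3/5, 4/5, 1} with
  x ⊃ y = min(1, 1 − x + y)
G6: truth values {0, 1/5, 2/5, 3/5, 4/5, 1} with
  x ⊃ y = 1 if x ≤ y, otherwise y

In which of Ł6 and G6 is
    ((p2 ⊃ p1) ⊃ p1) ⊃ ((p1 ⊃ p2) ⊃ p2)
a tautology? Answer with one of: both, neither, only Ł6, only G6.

In Ł6: every assignment gives 1 — tautology.
In G6: at p1 = 0, p2 = 1/5 the value is 1/5 — not a tautology.

only Ł6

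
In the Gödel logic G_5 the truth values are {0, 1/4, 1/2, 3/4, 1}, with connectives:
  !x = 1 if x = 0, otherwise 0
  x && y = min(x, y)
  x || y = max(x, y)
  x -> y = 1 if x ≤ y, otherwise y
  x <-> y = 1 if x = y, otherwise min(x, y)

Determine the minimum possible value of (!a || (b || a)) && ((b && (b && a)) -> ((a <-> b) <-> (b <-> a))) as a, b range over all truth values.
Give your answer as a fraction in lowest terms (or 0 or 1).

1/4

Take a = 1/4, b = 0:
!a = !1/4 = 0
b || a = 0 || 1/4 = 1/4
!a || (b || a) = 0 || 1/4 = 1/4
b && a = 0 && 1/4 = 0
b && (b && a) = 0 && 0 = 0
a <-> b = 1/4 <-> 0 = 0
b <-> a = 0 <-> 1/4 = 0
(a <-> b) <-> (b <-> a) = 0 <-> 0 = 1
(b && (b && a)) -> ((a <-> b) <-> (b <-> a)) = 0 -> 1 = 1
(!a || (b || a)) && ((b && (b && a)) -> ((a <-> b) <-> (b <-> a))) = 1/4 && 1 = 1/4
No assignment yields a value below 1/4, so this is the minimum.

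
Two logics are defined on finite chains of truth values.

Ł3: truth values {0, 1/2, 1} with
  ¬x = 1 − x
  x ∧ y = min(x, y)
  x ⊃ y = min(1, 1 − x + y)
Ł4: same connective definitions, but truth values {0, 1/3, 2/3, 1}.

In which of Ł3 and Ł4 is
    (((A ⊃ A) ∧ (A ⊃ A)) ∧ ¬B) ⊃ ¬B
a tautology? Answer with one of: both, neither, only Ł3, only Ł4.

In Ł3: every assignment gives 1 — tautology.
In Ł4: every assignment gives 1 — tautology.

both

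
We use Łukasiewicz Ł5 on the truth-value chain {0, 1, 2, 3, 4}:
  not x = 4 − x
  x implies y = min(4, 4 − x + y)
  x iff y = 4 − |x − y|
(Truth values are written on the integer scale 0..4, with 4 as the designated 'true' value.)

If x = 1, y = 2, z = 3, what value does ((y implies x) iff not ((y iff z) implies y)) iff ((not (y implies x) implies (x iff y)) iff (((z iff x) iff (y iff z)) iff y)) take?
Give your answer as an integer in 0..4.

y implies x = 2 implies 1 = 3
y iff z = 2 iff 3 = 3
(y iff z) implies y = 3 implies 2 = 3
not ((y iff z) implies y) = not 3 = 1
(y implies x) iff not ((y iff z) implies y) = 3 iff 1 = 2
y implies x = 2 implies 1 = 3
not (y implies x) = not 3 = 1
x iff y = 1 iff 2 = 3
not (y implies x) implies (x iff y) = 1 implies 3 = 4
z iff x = 3 iff 1 = 2
y iff z = 2 iff 3 = 3
(z iff x) iff (y iff z) = 2 iff 3 = 3
((z iff x) iff (y iff z)) iff y = 3 iff 2 = 3
(not (y implies x) implies (x iff y)) iff (((z iff x) iff (y iff z)) iff y) = 4 iff 3 = 3
((y implies x) iff not ((y iff z) implies y)) iff ((not (y implies x) implies (x iff y)) iff (((z iff x) iff (y iff z)) iff y)) = 2 iff 3 = 3

3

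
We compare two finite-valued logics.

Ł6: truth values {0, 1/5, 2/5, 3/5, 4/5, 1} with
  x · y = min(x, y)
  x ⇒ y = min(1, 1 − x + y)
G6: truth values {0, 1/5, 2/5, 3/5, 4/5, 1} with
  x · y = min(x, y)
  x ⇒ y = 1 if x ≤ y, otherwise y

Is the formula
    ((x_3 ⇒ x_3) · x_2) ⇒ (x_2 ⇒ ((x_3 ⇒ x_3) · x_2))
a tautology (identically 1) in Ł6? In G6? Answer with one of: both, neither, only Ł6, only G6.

both

In Ł6: every assignment gives 1 — tautology.
In G6: every assignment gives 1 — tautology.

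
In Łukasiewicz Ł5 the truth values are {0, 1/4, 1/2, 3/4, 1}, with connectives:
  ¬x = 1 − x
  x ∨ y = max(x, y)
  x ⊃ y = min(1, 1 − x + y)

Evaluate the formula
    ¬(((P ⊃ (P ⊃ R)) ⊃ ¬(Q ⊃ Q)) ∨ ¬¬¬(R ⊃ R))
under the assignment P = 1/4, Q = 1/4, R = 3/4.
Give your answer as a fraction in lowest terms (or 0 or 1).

1

P ⊃ R = 1/4 ⊃ 3/4 = 1
P ⊃ (P ⊃ R) = 1/4 ⊃ 1 = 1
Q ⊃ Q = 1/4 ⊃ 1/4 = 1
¬(Q ⊃ Q) = ¬1 = 0
(P ⊃ (P ⊃ R)) ⊃ ¬(Q ⊃ Q) = 1 ⊃ 0 = 0
R ⊃ R = 3/4 ⊃ 3/4 = 1
¬(R ⊃ R) = ¬1 = 0
¬¬(R ⊃ R) = ¬0 = 1
¬¬¬(R ⊃ R) = ¬1 = 0
((P ⊃ (P ⊃ R)) ⊃ ¬(Q ⊃ Q)) ∨ ¬¬¬(R ⊃ R) = 0 ∨ 0 = 0
¬(((P ⊃ (P ⊃ R)) ⊃ ¬(Q ⊃ Q)) ∨ ¬¬¬(R ⊃ R)) = ¬0 = 1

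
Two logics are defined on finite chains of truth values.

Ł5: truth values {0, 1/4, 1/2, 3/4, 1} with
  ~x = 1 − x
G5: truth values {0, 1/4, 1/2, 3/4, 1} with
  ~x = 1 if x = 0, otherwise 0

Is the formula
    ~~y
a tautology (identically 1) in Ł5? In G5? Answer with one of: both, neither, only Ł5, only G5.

neither

In Ł5: at y = 0 the value is 0 — not a tautology.
In G5: at y = 0 the value is 0 — not a tautology.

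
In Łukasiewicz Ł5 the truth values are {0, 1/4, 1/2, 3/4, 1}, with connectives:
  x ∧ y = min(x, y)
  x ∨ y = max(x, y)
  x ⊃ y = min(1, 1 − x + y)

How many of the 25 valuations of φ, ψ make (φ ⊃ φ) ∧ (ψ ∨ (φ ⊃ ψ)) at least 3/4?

value 1: 15 assignments (counts)
value 3/4: 4 assignments (counts)
value 1/2: 3 assignments
value 1/4: 2 assignments
value 0: 1 assignment
So 19 of the 25 assignments meet the threshold.

19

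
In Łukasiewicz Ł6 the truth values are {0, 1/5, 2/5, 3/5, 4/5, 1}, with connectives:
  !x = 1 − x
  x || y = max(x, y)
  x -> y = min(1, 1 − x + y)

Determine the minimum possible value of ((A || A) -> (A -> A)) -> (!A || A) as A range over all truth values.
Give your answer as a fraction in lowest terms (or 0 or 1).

3/5

Take A = 2/5:
A || A = 2/5 || 2/5 = 2/5
A -> A = 2/5 -> 2/5 = 1
(A || A) -> (A -> A) = 2/5 -> 1 = 1
!A = !2/5 = 3/5
!A || A = 3/5 || 2/5 = 3/5
((A || A) -> (A -> A)) -> (!A || A) = 1 -> 3/5 = 3/5
No assignment yields a value below 3/5, so this is the minimum.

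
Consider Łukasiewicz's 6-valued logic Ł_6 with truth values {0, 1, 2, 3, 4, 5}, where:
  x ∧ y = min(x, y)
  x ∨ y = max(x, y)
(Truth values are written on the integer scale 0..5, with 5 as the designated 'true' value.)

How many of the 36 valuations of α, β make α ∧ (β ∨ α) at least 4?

12

value 5: 6 assignments (counts)
value 4: 6 assignments (counts)
value 3: 6 assignments
value 2: 6 assignments
value 1: 6 assignments
value 0: 6 assignments
So 12 of the 36 assignments meet the threshold.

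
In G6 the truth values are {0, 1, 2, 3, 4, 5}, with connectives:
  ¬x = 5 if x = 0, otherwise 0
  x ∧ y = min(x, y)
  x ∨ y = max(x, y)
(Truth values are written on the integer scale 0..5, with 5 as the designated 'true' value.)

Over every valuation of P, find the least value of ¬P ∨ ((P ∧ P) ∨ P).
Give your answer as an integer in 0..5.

1

Take P = 1:
¬P = ¬1 = 0
P ∧ P = 1 ∧ 1 = 1
(P ∧ P) ∨ P = 1 ∨ 1 = 1
¬P ∨ ((P ∧ P) ∨ P) = 0 ∨ 1 = 1
No assignment yields a value below 1, so this is the minimum.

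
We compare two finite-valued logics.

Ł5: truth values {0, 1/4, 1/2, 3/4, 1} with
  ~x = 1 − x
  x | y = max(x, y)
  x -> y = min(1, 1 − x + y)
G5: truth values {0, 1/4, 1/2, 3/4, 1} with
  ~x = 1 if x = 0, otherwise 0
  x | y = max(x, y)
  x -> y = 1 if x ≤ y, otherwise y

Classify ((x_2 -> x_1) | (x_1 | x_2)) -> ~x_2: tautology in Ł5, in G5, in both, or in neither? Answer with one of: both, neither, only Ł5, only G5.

In Ł5: at x_1 = 0, x_2 = 3/4 the value is 1/2 — not a tautology.
In G5: at x_1 = 0, x_2 = 1/4 the value is 0 — not a tautology.

neither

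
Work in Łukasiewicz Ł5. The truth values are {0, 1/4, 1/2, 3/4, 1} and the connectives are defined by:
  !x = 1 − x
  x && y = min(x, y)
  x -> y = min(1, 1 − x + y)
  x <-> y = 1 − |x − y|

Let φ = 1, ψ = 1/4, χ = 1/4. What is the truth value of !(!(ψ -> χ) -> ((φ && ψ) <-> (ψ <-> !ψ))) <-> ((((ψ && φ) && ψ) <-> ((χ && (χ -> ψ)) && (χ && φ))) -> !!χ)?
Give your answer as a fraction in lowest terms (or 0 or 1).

3/4

ψ -> χ = 1/4 -> 1/4 = 1
!(ψ -> χ) = !1 = 0
φ && ψ = 1 && 1/4 = 1/4
!ψ = !1/4 = 3/4
ψ <-> !ψ = 1/4 <-> 3/4 = 1/2
(φ && ψ) <-> (ψ <-> !ψ) = 1/4 <-> 1/2 = 3/4
!(ψ -> χ) -> ((φ && ψ) <-> (ψ <-> !ψ)) = 0 -> 3/4 = 1
!(!(ψ -> χ) -> ((φ && ψ) <-> (ψ <-> !ψ))) = !1 = 0
ψ && φ = 1/4 && 1 = 1/4
(ψ && φ) && ψ = 1/4 && 1/4 = 1/4
χ -> ψ = 1/4 -> 1/4 = 1
χ && (χ -> ψ) = 1/4 && 1 = 1/4
χ && φ = 1/4 && 1 = 1/4
(χ && (χ -> ψ)) && (χ && φ) = 1/4 && 1/4 = 1/4
((ψ && φ) && ψ) <-> ((χ && (χ -> ψ)) && (χ && φ)) = 1/4 <-> 1/4 = 1
!χ = !1/4 = 3/4
!!χ = !3/4 = 1/4
(((ψ && φ) && ψ) <-> ((χ && (χ -> ψ)) && (χ && φ))) -> !!χ = 1 -> 1/4 = 1/4
!(!(ψ -> χ) -> ((φ && ψ) <-> (ψ <-> !ψ))) <-> ((((ψ && φ) && ψ) <-> ((χ && (χ -> ψ)) && (χ && φ))) -> !!χ) = 0 <-> 1/4 = 3/4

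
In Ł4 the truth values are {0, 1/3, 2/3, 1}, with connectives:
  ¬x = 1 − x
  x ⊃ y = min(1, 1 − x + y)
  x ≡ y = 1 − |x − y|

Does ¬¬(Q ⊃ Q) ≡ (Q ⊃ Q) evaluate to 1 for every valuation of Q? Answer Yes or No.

Yes

Q = 0 ↦ 1
Q = 1/3 ↦ 1
Q = 2/3 ↦ 1
Q = 1 ↦ 1
Every assignment gives a value ≥ 1.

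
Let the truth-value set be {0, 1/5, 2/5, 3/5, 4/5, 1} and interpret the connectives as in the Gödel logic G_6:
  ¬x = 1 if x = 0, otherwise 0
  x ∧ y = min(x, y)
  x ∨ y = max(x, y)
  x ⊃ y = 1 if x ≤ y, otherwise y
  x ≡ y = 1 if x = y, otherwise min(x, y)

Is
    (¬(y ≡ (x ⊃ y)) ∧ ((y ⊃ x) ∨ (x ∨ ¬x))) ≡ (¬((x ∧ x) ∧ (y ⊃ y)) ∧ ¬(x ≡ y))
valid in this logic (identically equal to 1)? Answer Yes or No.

No

Counterexample: take x = 0, y = 0.
x ⊃ y = 0 ⊃ 0 = 1
y ≡ (x ⊃ y) = 0 ≡ 1 = 0
¬(y ≡ (x ⊃ y)) = ¬0 = 1
y ⊃ x = 0 ⊃ 0 = 1
¬x = ¬0 = 1
x ∨ ¬x = 0 ∨ 1 = 1
(y ⊃ x) ∨ (x ∨ ¬x) = 1 ∨ 1 = 1
¬(y ≡ (x ⊃ y)) ∧ ((y ⊃ x) ∨ (x ∨ ¬x)) = 1 ∧ 1 = 1
x ∧ x = 0 ∧ 0 = 0
y ⊃ y = 0 ⊃ 0 = 1
(x ∧ x) ∧ (y ⊃ y) = 0 ∧ 1 = 0
¬((x ∧ x) ∧ (y ⊃ y)) = ¬0 = 1
x ≡ y = 0 ≡ 0 = 1
¬(x ≡ y) = ¬1 = 0
¬((x ∧ x) ∧ (y ⊃ y)) ∧ ¬(x ≡ y) = 1 ∧ 0 = 0
(¬(y ≡ (x ⊃ y)) ∧ ((y ⊃ x) ∨ (x ∨ ¬x))) ≡ (¬((x ∧ x) ∧ (y ⊃ y)) ∧ ¬(x ≡ y)) = 1 ≡ 0 = 0
This gives 0 ≠ 1.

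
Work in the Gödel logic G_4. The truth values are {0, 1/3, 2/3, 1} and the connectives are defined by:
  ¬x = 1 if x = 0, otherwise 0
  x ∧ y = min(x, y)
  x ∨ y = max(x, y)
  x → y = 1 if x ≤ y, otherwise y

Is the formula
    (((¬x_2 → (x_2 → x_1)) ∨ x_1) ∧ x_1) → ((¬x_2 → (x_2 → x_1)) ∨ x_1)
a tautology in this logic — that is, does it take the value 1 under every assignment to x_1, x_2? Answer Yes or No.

Yes

x_1 = 0, x_2 = 0 ↦ 1
x_1 = 0, x_2 = 1/3 ↦ 1
x_1 = 0, x_2 = 2/3 ↦ 1
x_1 = 0, x_2 = 1 ↦ 1
x_1 = 1/3, x_2 = 0 ↦ 1
x_1 = 1/3, x_2 = 1/3 ↦ 1
x_1 = 1/3, x_2 = 2/3 ↦ 1
x_1 = 1/3, x_2 = 1 ↦ 1
x_1 = 2/3, x_2 = 0 ↦ 1
x_1 = 2/3, x_2 = 1/3 ↦ 1
x_1 = 2/3, x_2 = 2/3 ↦ 1
x_1 = 2/3, x_2 = 1 ↦ 1
x_1 = 1, x_2 = 0 ↦ 1
x_1 = 1, x_2 = 1/3 ↦ 1
x_1 = 1, x_2 = 2/3 ↦ 1
x_1 = 1, x_2 = 1 ↦ 1
Every assignment gives a value ≥ 1.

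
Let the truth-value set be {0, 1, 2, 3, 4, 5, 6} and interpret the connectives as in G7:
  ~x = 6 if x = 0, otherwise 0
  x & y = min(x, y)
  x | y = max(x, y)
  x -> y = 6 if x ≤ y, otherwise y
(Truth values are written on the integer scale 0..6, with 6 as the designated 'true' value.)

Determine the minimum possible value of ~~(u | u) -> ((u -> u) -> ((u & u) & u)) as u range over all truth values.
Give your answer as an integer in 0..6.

Take u = 1:
u | u = 1 | 1 = 1
~(u | u) = ~1 = 0
~~(u | u) = ~0 = 6
u -> u = 1 -> 1 = 6
u & u = 1 & 1 = 1
(u & u) & u = 1 & 1 = 1
(u -> u) -> ((u & u) & u) = 6 -> 1 = 1
~~(u | u) -> ((u -> u) -> ((u & u) & u)) = 6 -> 1 = 1
No assignment yields a value below 1, so this is the minimum.

1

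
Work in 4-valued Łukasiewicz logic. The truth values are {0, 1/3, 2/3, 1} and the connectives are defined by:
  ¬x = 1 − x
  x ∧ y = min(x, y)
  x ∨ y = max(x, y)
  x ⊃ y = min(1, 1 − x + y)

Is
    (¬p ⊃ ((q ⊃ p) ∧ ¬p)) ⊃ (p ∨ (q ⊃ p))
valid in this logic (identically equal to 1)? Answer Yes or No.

Counterexample: take p = 1/3, q = 2/3.
¬p = ¬1/3 = 2/3
q ⊃ p = 2/3 ⊃ 1/3 = 2/3
¬p = ¬1/3 = 2/3
(q ⊃ p) ∧ ¬p = 2/3 ∧ 2/3 = 2/3
¬p ⊃ ((q ⊃ p) ∧ ¬p) = 2/3 ⊃ 2/3 = 1
q ⊃ p = 2/3 ⊃ 1/3 = 2/3
p ∨ (q ⊃ p) = 1/3 ∨ 2/3 = 2/3
(¬p ⊃ ((q ⊃ p) ∧ ¬p)) ⊃ (p ∨ (q ⊃ p)) = 1 ⊃ 2/3 = 2/3
This gives 2/3 ≠ 1.

No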